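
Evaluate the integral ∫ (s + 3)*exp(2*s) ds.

(2*s + 5)*exp(2*s)/4 + C

Use integration by parts with u = s + 3, dv = exp(2*s) ds, so v = exp(2*s)/2.
Apply parts 1 times (tabular method): alternate signs, differentiate u down to 0, integrate dv up.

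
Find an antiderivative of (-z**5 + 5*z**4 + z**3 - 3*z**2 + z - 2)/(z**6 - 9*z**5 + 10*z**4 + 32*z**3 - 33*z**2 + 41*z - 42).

-4601*log(z - 7)/10800 - 163*log(z - 3)/400 + log(z - 1)/72 - 88*log(z + 2)/675 - log(z**2 + 1)/40 - 7*atan(z)/100 + C

Factor the denominator: (z - 7)*(z - 3)*(z - 1)*(z + 2)*(z**2 + 1).
Partial-fraction decomposition: -(5*z + 7)/(100*(z**2 + 1)) - 88/(675*(z + 2)) + 1/(72*(z - 1)) - 163/(400*(z - 3)) - 4601/(10800*(z - 7)).
Integrate each term; A/(z−a) gives A·log|z−a|; the (Bz+D)/(z²+p²) term gives a log and an atan.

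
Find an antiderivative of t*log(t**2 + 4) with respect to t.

Let u = t**2 + 4, so du = (2*t) dt.
The integral becomes (1/2)·∫ log(u) du; integrate by parts with u′=log(u), dv′=du.

t**2*log(t**2 + 4)/2 - t**2/2 + 2*log(t**2 + 4) + C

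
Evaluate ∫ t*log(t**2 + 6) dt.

t**2*log(t**2 + 6)/2 - t**2/2 + 3*log(t**2 + 6) + C

Let u = t**2 + 6, so du = (2*t) dt.
The integral becomes (1/2)·∫ log(u) du; integrate by parts with u′=log(u), dv′=du.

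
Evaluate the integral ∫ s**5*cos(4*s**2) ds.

Let u = s², du = 2s ds; rewrite as (1/2)∫ u^2·cos(4u) du.
Now integrate by parts 2 times.

s**4*sin(4*s**2)/8 + s**2*cos(4*s**2)/16 - sin(4*s**2)/64 + C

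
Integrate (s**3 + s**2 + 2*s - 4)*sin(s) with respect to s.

-s**3*cos(s) + 3*s**2*sin(s) - s**2*cos(s) + 2*s*sin(s) + 4*s*cos(s) - 4*sin(s) + 6*cos(s) + C

Use integration by parts with u = s**3 + s**2 + 2*s - 4, dv = sin(s) ds, so v = -cos(s).
Apply parts 3 times (tabular method): alternate signs, differentiate u down to 0, integrate dv up.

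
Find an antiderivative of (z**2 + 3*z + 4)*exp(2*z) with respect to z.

Use integration by parts with u = z**2 + 3*z + 4, dv = exp(2*z) dz, so v = exp(2*z)/2.
Apply parts 2 times (tabular method): alternate signs, differentiate u down to 0, integrate dv up.

(z**2 + 2*z + 3)*exp(2*z)/2 + C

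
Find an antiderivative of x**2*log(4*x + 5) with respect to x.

x**3*log(4*x + 5)/3 - x**3/9 + 5*x**2/24 - 25*x/48 + 125*log(4*x + 5)/192 + C

Use integration by parts with u = log(4*x + 5), dv = x**2 dx.
Then du = 4/(4*x + 5) dx and v = x**3/3.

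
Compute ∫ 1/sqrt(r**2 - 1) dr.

log(r + sqrt(r**2 - 1)) + C

Substitute r = sec(θ), so dr = sec(θ)*tan(θ) dθ and the radical becomes sqrt(r**2 - 1) = tan(θ) by the Pythagorean identity.
Integrate the resulting trig expression in θ, then back-substitute sec(θ) = r, tan(θ) = sqrt(r**2 - 1) (absorbing any constant into C).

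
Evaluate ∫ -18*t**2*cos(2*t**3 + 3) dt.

-3*sin(2*t**3 + 3) + C

Let u = 2*t**3 + 3, so du = (6*t**2) dt.
Rewriting, the integral becomes -3·∫ cos(u) du = -3·sin(u).
Substituting back, u = 2*t**3 + 3.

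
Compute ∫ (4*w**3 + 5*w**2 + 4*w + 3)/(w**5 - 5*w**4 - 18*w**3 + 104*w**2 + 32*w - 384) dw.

-5341*log(w - 4)/1152 + 24*log(w - 3)/5 + 17*log(w + 2)/360 - 27*log(w + 4)/128 - 355/(48*w - 192) + C

Factor the denominator: (w - 4)**2*(w - 3)*(w + 2)*(w + 4).
Partial-fraction decomposition: -27/(128*(w + 4)) + 17/(360*(w + 2)) + 24/(5*(w - 3)) - 5341/(1152*(w - 4)) + 355/(48*(w - 4)**2).
Integrate each term; A/(w−a) gives A·log|w−a|; A/(w−a)² gives −A/(w−a).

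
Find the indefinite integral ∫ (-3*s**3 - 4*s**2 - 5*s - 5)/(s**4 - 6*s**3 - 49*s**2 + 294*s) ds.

-5*log(s)/294 - 1265*log(s - 7)/98 + 827*log(s - 6)/78 - 863*log(s + 7)/1274 + C

Factor the denominator: s*(s - 7)*(s - 6)*(s + 7).
Partial-fraction decomposition: -863/(1274*(s + 7)) + 827/(78*(s - 6)) - 1265/(98*(s - 7)) - 5/(294*s).
Integrate each term: A/(s−a) contributes A·log|s−a|.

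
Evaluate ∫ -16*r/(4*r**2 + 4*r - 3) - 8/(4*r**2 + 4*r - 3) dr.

Let u = 4*r**2 + 4*r - 3, so du = (8*r + 4) dr.
Rewriting, the integral becomes -2·∫ 1/u du = -2·log(u).
Substituting back, u = 4*r**2 + 4*r - 3.

-2*log(4*r**2 + 4*r - 3) + C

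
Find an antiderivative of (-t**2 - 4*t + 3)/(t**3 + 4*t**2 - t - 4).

Factor the denominator: (t - 1)*(t + 1)*(t + 4).
Partial-fraction decomposition: 1/(5*(t + 4)) - 1/(t + 1) - 1/(5*(t - 1)).
Integrate each term: A/(t−a) contributes A·log|t−a|.

-log(t - 1)/5 - log(t + 1) + log(t + 4)/5 + C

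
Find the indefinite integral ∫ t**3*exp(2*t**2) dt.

Let u = t², du = 2t dt; rewrite as (1/2)∫ u^1·exp(2u) du.
Now integrate by parts 1 time.

(2*t**2 - 1)*exp(2*t**2)/8 + C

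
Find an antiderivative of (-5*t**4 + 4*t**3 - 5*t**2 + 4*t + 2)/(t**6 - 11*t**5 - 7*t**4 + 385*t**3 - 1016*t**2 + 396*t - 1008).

-1808*log(t - 7)/325 + 2885*log(t - 6)/444 - 181*log(t - 4)/170 + 3773*log(t + 6)/28860 - 11*log(t**2 + 1)/31450 - 27*atan(t)/15725 + C

Factor the denominator: (t - 7)*(t - 6)*(t - 4)*(t + 6)*(t**2 + 1).
Partial-fraction decomposition: -(11*t + 27)/(15725*(t**2 + 1)) + 3773/(28860*(t + 6)) - 181/(170*(t - 4)) + 2885/(444*(t - 6)) - 1808/(325*(t - 7)).
Integrate each term; A/(t−a) gives A·log|t−a|; the (Bt+D)/(t²+p²) term gives a log and an atan.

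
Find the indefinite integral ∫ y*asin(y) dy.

Use integration by parts with u = arcsin(y), dv = y dy.
Then du = 1/sqrt(-y**2 + 1) dy.

y**2*asin(y)/2 + y*sqrt(-y**2 + 1)/4 - asin(y)/4 + C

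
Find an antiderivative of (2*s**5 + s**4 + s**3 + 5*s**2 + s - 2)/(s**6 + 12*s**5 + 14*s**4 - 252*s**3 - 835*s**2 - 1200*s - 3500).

297*log(s - 5)/1450 - 220644*log(s + 5)/21025 + 1305*log(s + 7)/106 - 971*log(s**2 + 4)/89146 - 603*atan(s/2)/44573 - 1408/(145*s + 725) + C

Factor the denominator: (s - 5)*(s + 5)**2*(s + 7)*(s**2 + 4).
Partial-fraction decomposition: -(971*s + 1206)/(44573*(s**2 + 4)) + 1305/(106*(s + 7)) - 220644/(21025*(s + 5)) + 1408/(145*(s + 5)**2) + 297/(1450*(s - 5)).
Integrate each term; A/(s−a) gives A·log|s−a|; the (Bs+D)/(s²+p²) term gives a log and an atan.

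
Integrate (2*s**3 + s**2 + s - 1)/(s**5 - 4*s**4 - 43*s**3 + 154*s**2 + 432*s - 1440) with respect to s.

43*log(s - 6)/60 - 49*log(s - 4)/48 + 65*log(s - 3)/168 + 117*log(s + 4)/560 - 7*log(s + 5)/24 + C

Factor the denominator: (s - 6)*(s - 4)*(s - 3)*(s + 4)*(s + 5).
Partial-fraction decomposition: -7/(24*(s + 5)) + 117/(560*(s + 4)) + 65/(168*(s - 3)) - 49/(48*(s - 4)) + 43/(60*(s - 6)).
Integrate each term: A/(s−a) contributes A·log|s−a|.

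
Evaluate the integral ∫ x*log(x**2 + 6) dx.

Let u = x**2 + 6, so du = (2*x) dx.
The integral becomes (1/2)·∫ log(u) du; integrate by parts with u′=log(u), dv′=du.

x**2*log(x**2 + 6)/2 - x**2/2 + 3*log(x**2 + 6) + C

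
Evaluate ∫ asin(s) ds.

Use integration by parts with u = arcsin(s), dv = ds.
Then du = 1/sqrt(-s**2 + 1) ds.

s*asin(s) + sqrt(-s**2 + 1) + C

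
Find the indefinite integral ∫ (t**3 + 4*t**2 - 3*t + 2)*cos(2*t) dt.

Use integration by parts with u = t**3 + 4*t**2 - 3*t + 2, dv = cos(2*t) dt, so v = sin(2*t)/2.
Apply parts 3 times (tabular method): alternate signs, differentiate u down to 0, integrate dv up.

t**3*sin(2*t)/2 + 2*t**2*sin(2*t) + 3*t**2*cos(2*t)/4 - 9*t*sin(2*t)/4 + 2*t*cos(2*t) - 9*cos(2*t)/8 + C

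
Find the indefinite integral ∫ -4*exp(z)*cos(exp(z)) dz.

-4*sin(exp(z)) + C

Let u = exp(z), so du = (exp(z)) dz.
Rewriting, the integral becomes -4·∫ cos(u) du = -4·sin(u).
Substituting back, u = exp(z).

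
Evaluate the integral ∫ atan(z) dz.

Use integration by parts with u = arctan(z), dv = dz.
Then du = 1/(z**2 + 1) dz.

z*atan(z) - log(z**2 + 1)/2 + C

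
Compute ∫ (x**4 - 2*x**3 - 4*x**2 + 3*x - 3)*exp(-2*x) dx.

Use integration by parts with u = x**4 - 2*x**3 - 4*x**2 + 3*x - 3, dv = exp(-2*x) dx, so v = -exp(-2*x)/2.
Apply parts 4 times (tabular method): alternate signs, differentiate u down to 0, integrate dv up.

(-2*x**4 + 8*x**2 + 2*x + 7)*exp(-2*x)/4 + C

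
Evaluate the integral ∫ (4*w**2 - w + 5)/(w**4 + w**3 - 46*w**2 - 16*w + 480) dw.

100*log(w - 5)/99 - 13*log(w - 4)/16 + 73*log(w + 4)/144 - 31*log(w + 6)/44 + C

Factor the denominator: (w - 5)*(w - 4)*(w + 4)*(w + 6).
Partial-fraction decomposition: -31/(44*(w + 6)) + 73/(144*(w + 4)) - 13/(16*(w - 4)) + 100/(99*(w - 5)).
Integrate each term: A/(w−a) contributes A·log|w−a|.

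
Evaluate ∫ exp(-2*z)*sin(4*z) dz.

-exp(-2*z)*sin(4*z)/10 - exp(-2*z)*cos(4*z)/5 + C

Let I denote the integral. Integrate by parts with u = sin(4*z), dv = exp(-2*z) dz, so v = -exp(-2*z)/2: I = -exp(-2*z)*sin(4*z)/2 + 2·∫ exp(-2*z)*cos(4*z) dz.
Apply parts again with u = cos(4*z), dv = exp(-2*z) dz: ∫ exp(-2*z)*cos(4*z) dz = -exp(-2*z)*cos(4*z)/2 − 2·I. Substituting back brings back I: I = -exp(-2*z)*sin(4*z)/2 - exp(-2*z)*cos(4*z) − 4·I.
Solving for I: (1 + 4)·I equals the remaining terms, so I = (1/5)·(-exp(-2*z)*sin(4*z)/2 - exp(-2*z)*cos(4*z)).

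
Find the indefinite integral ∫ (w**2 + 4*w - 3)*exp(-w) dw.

(-w**2 - 6*w - 3)*exp(-w) + C

Use integration by parts with u = w**2 + 4*w - 3, dv = exp(-w) dw, so v = -exp(-w).
Apply parts 2 times (tabular method): alternate signs, differentiate u down to 0, integrate dv up.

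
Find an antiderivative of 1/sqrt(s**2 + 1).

log(s + sqrt(s**2 + 1)) + C

Substitute s = tan(θ), so ds = sec(θ)^2 dθ and the radical becomes sqrt(s**2 + 1) = sec(θ) by the Pythagorean identity.
Integrate the resulting trig expression in θ, then back-substitute tan(θ) = s, sec(θ) = sqrt(s**2 + 1) (absorbing any constant into C).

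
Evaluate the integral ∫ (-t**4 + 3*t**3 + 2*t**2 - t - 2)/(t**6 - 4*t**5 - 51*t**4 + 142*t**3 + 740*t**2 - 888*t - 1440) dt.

Factor the denominator: (t - 6)**2*(t - 2)*(t + 1)*(t + 4)*(t + 5).
Partial-fraction decomposition: 947/(3388*(t + 5)) - 23/(100*(t + 4)) + 1/(588*(t + 1)) + 1/(168*(t - 2)) - 67791/(1185800*(t - 6)) - 73/(385*(t - 6)**2).
Integrate each term; A/(t−a) gives A·log|t−a|; A/(t−a)² gives −A/(t−a).

-67791*log(t - 6)/1185800 + log(t - 2)/168 + log(t + 1)/588 - 23*log(t + 4)/100 + 947*log(t + 5)/3388 + 73/(385*t - 2310) + C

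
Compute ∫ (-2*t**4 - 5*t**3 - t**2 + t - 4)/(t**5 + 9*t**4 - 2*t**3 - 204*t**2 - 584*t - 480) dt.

-211*log(t - 5)/539 - 143*log(t + 2)/784 + 3*log(t + 4) - 779*log(t + 6)/176 - 1/(28*t + 56) + C

Factor the denominator: (t - 5)*(t + 2)**2*(t + 4)*(t + 6).
Partial-fraction decomposition: -779/(176*(t + 6)) + 3/(t + 4) - 143/(784*(t + 2)) + 1/(28*(t + 2)**2) - 211/(539*(t - 5)).
Integrate each term; A/(t−a) gives A·log|t−a|; A/(t−a)² gives −A/(t−a).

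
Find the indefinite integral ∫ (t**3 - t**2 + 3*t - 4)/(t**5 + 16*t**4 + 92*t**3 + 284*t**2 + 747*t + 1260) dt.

Factor the denominator: (t + 4)*(t + 5)*(t + 7)*(t**2 + 9).
Partial-fraction decomposition: -(173*t + 2008)/(24650*(t**2 + 9)) - 139/(116*(t + 7)) + 169/(68*(t + 5)) - 32/(25*(t + 4)).
Integrate each term; A/(t−a) gives A·log|t−a|; the (Bt+D)/(t²+p²) term gives a log and an atan.

-32*log(t + 4)/25 + 169*log(t + 5)/68 - 139*log(t + 7)/116 - 173*log(t**2 + 9)/49300 - 1004*atan(t/3)/36975 + C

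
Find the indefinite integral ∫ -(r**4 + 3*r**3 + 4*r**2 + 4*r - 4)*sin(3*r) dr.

r**4*cos(3*r)/3 - 4*r**3*sin(3*r)/9 + r**3*cos(3*r) - r**2*sin(3*r) + 8*r**2*cos(3*r)/9 - 16*r*sin(3*r)/27 + 2*r*cos(3*r)/3 - 2*sin(3*r)/9 - 124*cos(3*r)/81 + C

Use integration by parts with u = r**4 + 3*r**3 + 4*r**2 + 4*r - 4, dv = -sin(3*r) dr, so v = cos(3*r)/3.
Apply parts 4 times (tabular method): alternate signs, differentiate u down to 0, integrate dv up.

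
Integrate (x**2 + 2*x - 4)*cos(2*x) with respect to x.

Use integration by parts with u = x**2 + 2*x - 4, dv = cos(2*x) dx, so v = sin(2*x)/2.
Apply parts 2 times (tabular method): alternate signs, differentiate u down to 0, integrate dv up.

x**2*sin(2*x)/2 + x*sin(2*x) + x*cos(2*x)/2 - 9*sin(2*x)/4 + cos(2*x)/2 + C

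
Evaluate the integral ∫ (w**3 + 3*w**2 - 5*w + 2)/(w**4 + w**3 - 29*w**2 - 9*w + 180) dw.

94*log(w - 4)/63 - 41*log(w - 3)/48 + 17*log(w + 3)/84 + 23*log(w + 5)/144 + C

Factor the denominator: (w - 4)*(w - 3)*(w + 3)*(w + 5).
Partial-fraction decomposition: 23/(144*(w + 5)) + 17/(84*(w + 3)) - 41/(48*(w - 3)) + 94/(63*(w - 4)).
Integrate each term: A/(w−a) contributes A·log|w−a|.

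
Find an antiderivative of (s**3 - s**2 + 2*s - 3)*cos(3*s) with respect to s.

s**3*sin(3*s)/3 - s**2*sin(3*s)/3 + s**2*cos(3*s)/3 + 4*s*sin(3*s)/9 - 2*s*cos(3*s)/9 - 25*sin(3*s)/27 + 4*cos(3*s)/27 + C

Use integration by parts with u = s**3 - s**2 + 2*s - 3, dv = cos(3*s) ds, so v = sin(3*s)/3.
Apply parts 3 times (tabular method): alternate signs, differentiate u down to 0, integrate dv up.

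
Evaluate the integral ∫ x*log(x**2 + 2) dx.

Let u = x**2 + 2, so du = (2*x) dx.
The integral becomes (1/2)·∫ log(u) du; integrate by parts with u′=log(u), dv′=du.

x**2*log(x**2 + 2)/2 - x**2/2 + log(x**2 + 2) + C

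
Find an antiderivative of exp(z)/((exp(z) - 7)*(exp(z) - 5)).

log(exp(z) - 7)/2 - log(exp(z) - 5)/2 + C

Let u = e^z, du = e^z dz.
The integral becomes ∫ du/((u-5)(u-7)); decompose into partial fractions.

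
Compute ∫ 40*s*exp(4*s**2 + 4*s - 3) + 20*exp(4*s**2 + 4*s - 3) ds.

Let u = 4*s**2 + 4*s - 3, so du = (8*s + 4) ds.
Rewriting, the integral becomes 5·∫ e^u du = 5·e^u.
Substituting back, u = 4*s**2 + 4*s - 3.

5*exp(4*s**2 + 4*s - 3) + C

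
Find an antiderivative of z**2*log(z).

z**3*log(z)/3 - z**3/9 + C

Use integration by parts with u = log(z), dv = z**2 dz.
Then du = 1/z dz and v = z**3/3.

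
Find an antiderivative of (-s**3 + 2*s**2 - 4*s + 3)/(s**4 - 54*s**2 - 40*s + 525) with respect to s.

-15*log(s - 7)/32 + 9*log(s - 3)/128 - 77*log(s + 5)/128 - 33/(16*s + 80) + C

Factor the denominator: (s - 7)*(s - 3)*(s + 5)**2.
Partial-fraction decomposition: -77/(128*(s + 5)) + 33/(16*(s + 5)**2) + 9/(128*(s - 3)) - 15/(32*(s - 7)).
Integrate each term; A/(s−a) gives A·log|s−a|; A/(s−a)² gives −A/(s−a).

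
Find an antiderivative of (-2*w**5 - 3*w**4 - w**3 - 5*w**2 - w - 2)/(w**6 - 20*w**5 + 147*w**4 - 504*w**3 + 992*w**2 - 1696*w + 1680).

-20707*log(w - 7)/265 + 4961*log(w - 6)/40 - 1397*log(w - 5)/29 + 3*log(w - 2)/10 - 797*log(w**2 + 4)/122960 + 2749*atan(w/2)/61480 + C

Factor the denominator: (w - 7)*(w - 6)*(w - 5)*(w - 2)*(w**2 + 4).
Partial-fraction decomposition: -(797*w - 5498)/(61480*(w**2 + 4)) + 3/(10*(w - 2)) - 1397/(29*(w - 5)) + 4961/(40*(w - 6)) - 20707/(265*(w - 7)).
Integrate each term; A/(w−a) gives A·log|w−a|; the (Bw+D)/(w²+p²) term gives a log and an atan.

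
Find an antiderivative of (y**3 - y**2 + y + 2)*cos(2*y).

Use integration by parts with u = y**3 - y**2 + y + 2, dv = cos(2*y) dy, so v = sin(2*y)/2.
Apply parts 3 times (tabular method): alternate signs, differentiate u down to 0, integrate dv up.

y**3*sin(2*y)/2 - y**2*sin(2*y)/2 + 3*y**2*cos(2*y)/4 - y*sin(2*y)/4 - y*cos(2*y)/2 + 5*sin(2*y)/4 - cos(2*y)/8 + C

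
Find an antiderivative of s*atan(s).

Use integration by parts with u = arctan(s), dv = s ds.
Then du = 1/(s**2 + 1) ds.

s**2*atan(s)/2 - s/2 + atan(s)/2 + C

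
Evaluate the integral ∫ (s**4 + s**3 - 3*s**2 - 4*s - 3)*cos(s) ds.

s**4*sin(s) + s**3*sin(s) + 4*s**3*cos(s) - 15*s**2*sin(s) + 3*s**2*cos(s) - 10*s*sin(s) - 30*s*cos(s) + 27*sin(s) - 10*cos(s) + C

Use integration by parts with u = s**4 + s**3 - 3*s**2 - 4*s - 3, dv = cos(s) ds, so v = sin(s).
Apply parts 4 times (tabular method): alternate signs, differentiate u down to 0, integrate dv up.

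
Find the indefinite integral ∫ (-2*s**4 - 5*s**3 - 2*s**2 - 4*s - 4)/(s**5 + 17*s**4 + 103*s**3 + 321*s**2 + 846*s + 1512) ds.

Factor the denominator: (s + 4)*(s + 6)*(s + 7)*(s**2 + 9).
Partial-fraction decomposition: (91*s + 201)/(450*(s**2 + 9)) - 109/(6*(s + 7)) + 782/(45*(s + 6)) - 106/(75*(s + 4)).
Integrate each term; A/(s−a) gives A·log|s−a|; the (Bs+D)/(s²+p²) term gives a log and an atan.

-106*log(s + 4)/75 + 782*log(s + 6)/45 - 109*log(s + 7)/6 + 91*log(s**2 + 9)/900 + 67*atan(s/3)/450 + C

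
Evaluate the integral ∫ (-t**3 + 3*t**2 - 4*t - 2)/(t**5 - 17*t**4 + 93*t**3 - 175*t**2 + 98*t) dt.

-log(t)/49 + 323*log(t - 7)/11025 - 3*log(t - 2)/25 + log(t - 1)/9 + 113/(105*t - 735) + C

Factor the denominator: t*(t - 7)**2*(t - 2)*(t - 1).
Partial-fraction decomposition: 1/(9*(t - 1)) - 3/(25*(t - 2)) + 323/(11025*(t - 7)) - 113/(105*(t - 7)**2) - 1/(49*t).
Integrate each term; A/(t−a) gives A·log|t−a|; A/(t−a)² gives −A/(t−a).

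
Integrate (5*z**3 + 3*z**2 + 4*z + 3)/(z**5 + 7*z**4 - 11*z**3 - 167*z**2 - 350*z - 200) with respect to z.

Factor the denominator: (z - 5)*(z + 1)*(z + 2)*(z + 4)*(z + 5).
Partial-fraction decomposition: -189/(40*(z + 5)) + 95/(18*(z + 4)) - 11/(14*(z + 2)) + 1/(24*(z + 1)) + 241/(1260*(z - 5)).
Integrate each term: A/(z−a) contributes A·log|z−a|.

241*log(z - 5)/1260 + log(z + 1)/24 - 11*log(z + 2)/14 + 95*log(z + 4)/18 - 189*log(z + 5)/40 + C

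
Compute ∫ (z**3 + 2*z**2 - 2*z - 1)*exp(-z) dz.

Use integration by parts with u = z**3 + 2*z**2 - 2*z - 1, dv = exp(-z) dz, so v = -exp(-z).
Apply parts 3 times (tabular method): alternate signs, differentiate u down to 0, integrate dv up.

(-z**3 - 5*z**2 - 8*z - 7)*exp(-z) + C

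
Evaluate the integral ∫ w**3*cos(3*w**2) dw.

w**2*sin(3*w**2)/6 + cos(3*w**2)/18 + C

Let u = w², du = 2w dw; rewrite as (1/2)∫ u^1·cos(3u) du.
Now integrate by parts 1 time.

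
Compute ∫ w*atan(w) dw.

w**2*atan(w)/2 - w/2 + atan(w)/2 + C

Use integration by parts with u = arctan(w), dv = w dw.
Then du = 1/(w**2 + 1) dw.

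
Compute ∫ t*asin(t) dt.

Use integration by parts with u = arcsin(t), dv = t dt.
Then du = 1/sqrt(-t**2 + 1) dt.

t**2*asin(t)/2 + t*sqrt(-t**2 + 1)/4 - asin(t)/4 + C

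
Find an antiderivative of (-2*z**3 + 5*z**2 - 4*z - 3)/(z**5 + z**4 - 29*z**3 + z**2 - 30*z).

log(z)/10 - 74*log(z - 5)/715 + 211*log(z + 6)/814 - 123*log(z**2 + 1)/962 + 35*atan(z)/481 + C

Factor the denominator: z*(z - 5)*(z + 6)*(z**2 + 1).
Partial-fraction decomposition: -(123*z - 35)/(481*(z**2 + 1)) + 211/(814*(z + 6)) - 74/(715*(z - 5)) + 1/(10*z).
Integrate each term; A/(z−a) gives A·log|z−a|; the (Bz+D)/(z²+p²) term gives a log and an atan.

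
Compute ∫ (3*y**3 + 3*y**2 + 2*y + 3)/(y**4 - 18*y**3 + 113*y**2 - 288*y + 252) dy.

Factor the denominator: (y - 7)*(y - 6)*(y - 3)*(y - 2).
Partial-fraction decomposition: -43/(20*(y - 2)) + 39/(4*(y - 3)) - 257/(4*(y - 6)) + 1193/(20*(y - 7)).
Integrate each term: A/(y−a) contributes A·log|y−a|.

1193*log(y - 7)/20 - 257*log(y - 6)/4 + 39*log(y - 3)/4 - 43*log(y - 2)/20 + C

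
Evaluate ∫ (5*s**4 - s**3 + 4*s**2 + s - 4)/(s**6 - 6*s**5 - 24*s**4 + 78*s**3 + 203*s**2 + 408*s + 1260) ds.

11861*log(s - 7)/10600 - 3101*log(s - 5)/3712 - 142223*log(s + 3)/540800 - 5345*log(s**2 + 4)/519506 + 14550*atan(s/2)/259753 - 461/(1040*s + 3120) + C

Factor the denominator: (s - 7)*(s - 5)*(s + 3)**2*(s**2 + 4).
Partial-fraction decomposition: -5*(1069*s - 5820)/(259753*(s**2 + 4)) - 142223/(540800*(s + 3)) + 461/(1040*(s + 3)**2) - 3101/(3712*(s - 5)) + 11861/(10600*(s - 7)).
Integrate each term; A/(s−a) gives A·log|s−a|; the (Bs+D)/(s²+p²) term gives a log and an atan.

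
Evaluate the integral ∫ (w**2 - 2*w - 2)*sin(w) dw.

-w**2*cos(w) + 2*w*sin(w) + 2*w*cos(w) - 2*sin(w) + 4*cos(w) + C

Use integration by parts with u = w**2 - 2*w - 2, dv = sin(w) dw, so v = -cos(w).
Apply parts 2 times (tabular method): alternate signs, differentiate u down to 0, integrate dv up.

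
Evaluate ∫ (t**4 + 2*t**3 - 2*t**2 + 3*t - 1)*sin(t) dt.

Use integration by parts with u = t**4 + 2*t**3 - 2*t**2 + 3*t - 1, dv = sin(t) dt, so v = -cos(t).
Apply parts 4 times (tabular method): alternate signs, differentiate u down to 0, integrate dv up.

-t**4*cos(t) + 4*t**3*sin(t) - 2*t**3*cos(t) + 6*t**2*sin(t) + 14*t**2*cos(t) - 28*t*sin(t) + 9*t*cos(t) - 9*sin(t) - 27*cos(t) + C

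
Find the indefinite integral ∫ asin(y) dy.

y*asin(y) + sqrt(-y**2 + 1) + C

Use integration by parts with u = arcsin(y), dv = dy.
Then du = 1/sqrt(-y**2 + 1) dy.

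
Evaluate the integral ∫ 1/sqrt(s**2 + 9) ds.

log(s + sqrt(s**2 + 9)) + C

Substitute s = 3·tan(θ), so ds = 3·sec(θ)^2 dθ and the radical becomes sqrt(s**2 + 9) = 3·sec(θ) by the Pythagorean identity.
Integrate the resulting trig expression in θ, then back-substitute tan(θ) = s/3, sec(θ) = sqrt(s**2 + 9)/3 (absorbing any constant into C).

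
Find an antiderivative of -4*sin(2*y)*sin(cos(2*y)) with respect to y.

-2*cos(cos(2*y)) + C

Let u = cos(2*y), so du = (-2*sin(2*y)) dy.
Rewriting, the integral becomes 2·∫ sin(u) du = 2·-cos(u).
Substituting back, u = cos(2*y).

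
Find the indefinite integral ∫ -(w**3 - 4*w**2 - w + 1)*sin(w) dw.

w**3*cos(w) - 3*w**2*sin(w) - 4*w**2*cos(w) + 8*w*sin(w) - 7*w*cos(w) + 7*sin(w) + 9*cos(w) + C

Use integration by parts with u = w**3 - 4*w**2 - w + 1, dv = -sin(w) dw, so v = cos(w).
Apply parts 3 times (tabular method): alternate signs, differentiate u down to 0, integrate dv up.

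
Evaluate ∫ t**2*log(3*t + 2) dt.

t**3*log(3*t + 2)/3 - t**3/9 + t**2/9 - 4*t/27 + 8*log(3*t + 2)/81 + C

Use integration by parts with u = log(3*t + 2), dv = t**2 dt.
Then du = 3/(3*t + 2) dt and v = t**3/3.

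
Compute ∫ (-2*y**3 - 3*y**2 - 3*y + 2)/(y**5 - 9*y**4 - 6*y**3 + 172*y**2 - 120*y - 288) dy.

333*log(y - 6)/4900 - log(y - 2)/9 - 4*log(y + 1)/441 + 47*log(y + 4)/900 + 139/(70*y - 420) + C

Factor the denominator: (y - 6)**2*(y - 2)*(y + 1)*(y + 4).
Partial-fraction decomposition: 47/(900*(y + 4)) - 4/(441*(y + 1)) - 1/(9*(y - 2)) + 333/(4900*(y - 6)) - 139/(70*(y - 6)**2).
Integrate each term; A/(y−a) gives A·log|y−a|; A/(y−a)² gives −A/(y−a).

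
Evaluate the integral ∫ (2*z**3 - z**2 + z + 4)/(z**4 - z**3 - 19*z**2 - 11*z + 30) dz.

117*log(z - 5)/112 - log(z - 1)/8 - 6*log(z + 2)/7 + 31*log(z + 3)/16 + C

Factor the denominator: (z - 5)*(z - 1)*(z + 2)*(z + 3).
Partial-fraction decomposition: 31/(16*(z + 3)) - 6/(7*(z + 2)) - 1/(8*(z - 1)) + 117/(112*(z - 5)).
Integrate each term: A/(z−a) contributes A·log|z−a|.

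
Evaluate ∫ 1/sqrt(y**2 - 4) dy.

Substitute y = 2·sec(θ), so dy = 2·sec(θ)*tan(θ) dθ and the radical becomes sqrt(y**2 - 4) = 2·tan(θ) by the Pythagorean identity.
Integrate the resulting trig expression in θ, then back-substitute sec(θ) = y/2, tan(θ) = sqrt(y**2 - 4)/2 (absorbing any constant into C).

log(y + sqrt(y**2 - 4)) + C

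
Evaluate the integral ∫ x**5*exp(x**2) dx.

Let u = x², du = 2x dx; rewrite as (1/2)∫ u^2·exp(1u) du.
Now integrate by parts 2 times.

(x**4 - 2*x**2 + 2)*exp(x**2)/2 + C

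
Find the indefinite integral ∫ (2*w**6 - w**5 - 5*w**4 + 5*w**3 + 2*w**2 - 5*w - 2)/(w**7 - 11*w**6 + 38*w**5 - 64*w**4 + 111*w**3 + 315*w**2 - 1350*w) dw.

Factor the denominator: w*(w - 5)**2*(w - 3)*(w + 2)*(w**2 + 9).
Partial-fraction decomposition: -(38617*w - 221664)/(202878*(w**2 + 9)) + 4/(455*(w + 2)) + 473/(540*(w - 3)) + 263829/(202300*(w - 5)) + 916/(85*(w - 5)**2) + 1/(675*w).
Integrate each term; A/(w−a) gives A·log|w−a|; the (Bw+D)/(w²+p²) term gives a log and an atan.

log(w)/675 + 263829*log(w - 5)/202300 + 473*log(w - 3)/540 + 4*log(w + 2)/455 - 38617*log(w**2 + 9)/405756 + 36944*atan(w/3)/101439 - 916/(85*w - 425) + C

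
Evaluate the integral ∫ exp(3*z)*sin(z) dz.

3*exp(3*z)*sin(z)/10 - exp(3*z)*cos(z)/10 + C

Let I denote the integral. Integrate by parts with u = sin(z), dv = exp(3*z) dz, so v = exp(3*z)/3: I = exp(3*z)*sin(z)/3 − (1/3)·∫ exp(3*z)*cos(z) dz.
Apply parts again with u = cos(z), dv = exp(3*z) dz: ∫ exp(3*z)*cos(z) dz = exp(3*z)*cos(z)/3 + (1/3)·I. Substituting back brings back I: I = exp(3*z)*sin(z)/3 - exp(3*z)*cos(z)/9 − (1/9)·I.
Solving for I: (1 + 1/9)·I equals the remaining terms, so I = (9/10)·(exp(3*z)*sin(z)/3 - exp(3*z)*cos(z)/9).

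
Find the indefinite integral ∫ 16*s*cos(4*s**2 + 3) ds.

Let u = 4*s**2 + 3, so du = (8*s) ds.
Rewriting, the integral becomes 2·∫ cos(u) du = 2·sin(u).
Substituting back, u = 4*s**2 + 3.

2*sin(4*s**2 + 3) + C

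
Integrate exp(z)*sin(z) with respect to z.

exp(z)*sin(z)/2 - exp(z)*cos(z)/2 + C

Let I denote the integral. Integrate by parts with u = sin(z), dv = exp(z) dz, so v = exp(z): I = exp(z)*sin(z) − ∫ exp(z)*cos(z) dz.
Apply parts again with u = cos(z), dv = exp(z) dz: ∫ exp(z)*cos(z) dz = exp(z)*cos(z) + I. Substituting back brings back I: I = exp(z)*sin(z) - exp(z)*cos(z) − I.
Solving for I: (1 + 1)·I equals the remaining terms, so I = (1/2)·(exp(z)*sin(z) - exp(z)*cos(z)).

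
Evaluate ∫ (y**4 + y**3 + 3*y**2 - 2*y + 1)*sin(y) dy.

-y**4*cos(y) + 4*y**3*sin(y) - y**3*cos(y) + 3*y**2*sin(y) + 9*y**2*cos(y) - 18*y*sin(y) + 8*y*cos(y) - 8*sin(y) - 19*cos(y) + C

Use integration by parts with u = y**4 + y**3 + 3*y**2 - 2*y + 1, dv = sin(y) dy, so v = -cos(y).
Apply parts 4 times (tabular method): alternate signs, differentiate u down to 0, integrate dv up.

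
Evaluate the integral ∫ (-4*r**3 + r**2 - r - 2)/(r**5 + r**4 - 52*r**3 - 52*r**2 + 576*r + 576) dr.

Factor the denominator: (r - 6)*(r - 4)*(r + 1)*(r + 4)*(r + 6).
Partial-fraction decomposition: 113/(150*(r + 6)) - 137/(240*(r + 4)) + 4/(525*(r + 1)) + 123/(400*(r - 4)) - 209/(420*(r - 6)).
Integrate each term: A/(r−a) contributes A·log|r−a|.

-209*log(r - 6)/420 + 123*log(r - 4)/400 + 4*log(r + 1)/525 - 137*log(r + 4)/240 + 113*log(r + 6)/150 + C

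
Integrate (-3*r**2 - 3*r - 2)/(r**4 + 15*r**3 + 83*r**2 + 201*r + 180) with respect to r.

45*log(r + 3)/2 - 38*log(r + 4) + 31*log(r + 5)/2 + 10/(r + 3) + C

Factor the denominator: (r + 3)**2*(r + 4)*(r + 5).
Partial-fraction decomposition: 31/(2*(r + 5)) - 38/(r + 4) + 45/(2*(r + 3)) - 10/(r + 3)**2.
Integrate each term; A/(r−a) gives A·log|r−a|; A/(r−a)² gives −A/(r−a).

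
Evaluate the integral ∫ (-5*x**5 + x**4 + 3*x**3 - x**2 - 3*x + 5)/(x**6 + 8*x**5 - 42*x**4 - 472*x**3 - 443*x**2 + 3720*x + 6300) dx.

Factor the denominator: (x - 7)*(x - 3)*(x + 2)*(x + 5)**2*(x + 6).
Partial-fraction decomposition: -39515/(468*(x + 6)) + 30889/(384*(x + 5)) - 2645/(48*(x + 5)**2) + 53/(540*(x + 2)) + 533/(5760*(x - 3)) - 13445/(11232*(x - 7)).
Integrate each term; A/(x−a) gives A·log|x−a|; A/(x−a)² gives −A/(x−a).

-13445*log(x - 7)/11232 + 533*log(x - 3)/5760 + 53*log(x + 2)/540 + 30889*log(x + 5)/384 - 39515*log(x + 6)/468 + 2645/(48*x + 240) + C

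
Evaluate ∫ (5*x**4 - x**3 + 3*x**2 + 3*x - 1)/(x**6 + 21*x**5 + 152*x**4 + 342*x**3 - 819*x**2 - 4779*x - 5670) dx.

Factor the denominator: (x - 3)*(x + 3)**2*(x + 5)*(x + 6)*(x + 7).
Partial-fraction decomposition: -12473/(320*(x + 7)) + 6785/(81*(x + 6)) - 3309/(64*(x + 5)) + 11923/(1728*(x + 3)) - 449/(144*(x + 3)**2) + 413/(25920*(x - 3)).
Integrate each term; A/(x−a) gives A·log|x−a|; A/(x−a)² gives −A/(x−a).

413*log(x - 3)/25920 + 11923*log(x + 3)/1728 - 3309*log(x + 5)/64 + 6785*log(x + 6)/81 - 12473*log(x + 7)/320 + 449/(144*x + 432) + C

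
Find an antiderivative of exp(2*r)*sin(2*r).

exp(2*r)*sin(2*r)/4 - exp(2*r)*cos(2*r)/4 + C

Let I denote the integral. Integrate by parts with u = sin(2*r), dv = exp(2*r) dr, so v = exp(2*r)/2: I = exp(2*r)*sin(2*r)/2 − ∫ exp(2*r)*cos(2*r) dr.
Apply parts again with u = cos(2*r), dv = exp(2*r) dr: ∫ exp(2*r)*cos(2*r) dr = exp(2*r)*cos(2*r)/2 + I. Substituting back brings back I: I = exp(2*r)*sin(2*r)/2 - exp(2*r)*cos(2*r)/2 − I.
Solving for I: (1 + 1)·I equals the remaining terms, so I = (1/2)·(exp(2*r)*sin(2*r)/2 - exp(2*r)*cos(2*r)/2).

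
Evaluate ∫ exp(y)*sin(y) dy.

exp(y)*sin(y)/2 - exp(y)*cos(y)/2 + C

Let I denote the integral. Integrate by parts with u = sin(y), dv = exp(y) dy, so v = exp(y): I = exp(y)*sin(y) − ∫ exp(y)*cos(y) dy.
Apply parts again with u = cos(y), dv = exp(y) dy: ∫ exp(y)*cos(y) dy = exp(y)*cos(y) + I. Substituting back brings back I: I = exp(y)*sin(y) - exp(y)*cos(y) − I.
Solving for I: (1 + 1)·I equals the remaining terms, so I = (1/2)·(exp(y)*sin(y) - exp(y)*cos(y)).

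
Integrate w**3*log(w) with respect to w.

w**4*log(w)/4 - w**4/16 + C

Use integration by parts with u = log(w), dv = w**3 dw.
Then du = 1/w dw and v = w**4/4.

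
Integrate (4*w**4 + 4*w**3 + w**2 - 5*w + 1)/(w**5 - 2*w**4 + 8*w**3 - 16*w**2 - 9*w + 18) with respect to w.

7*log(w - 2)/3 - log(w - 1)/4 + 7*log(w + 1)/60 + 9*log(w**2 + 9)/10 + 77*atan(w/3)/30 + C

Factor the denominator: (w - 2)*(w - 1)*(w + 1)*(w**2 + 9).
Partial-fraction decomposition: (18*w + 77)/(10*(w**2 + 9)) + 7/(60*(w + 1)) - 1/(4*(w - 1)) + 7/(3*(w - 2)).
Integrate each term; A/(w−a) gives A·log|w−a|; the (Bw+D)/(w²+p²) term gives a log and an atan.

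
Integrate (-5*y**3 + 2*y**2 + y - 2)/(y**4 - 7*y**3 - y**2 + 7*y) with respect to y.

Factor the denominator: y*(y - 7)*(y - 1)*(y + 1).
Partial-fraction decomposition: -1/(4*(y + 1)) + 1/(3*(y - 1)) - 403/(84*(y - 7)) - 2/(7*y).
Integrate each term: A/(y−a) contributes A·log|y−a|.

-2*log(y)/7 - 403*log(y - 7)/84 + log(y - 1)/3 - log(y + 1)/4 + C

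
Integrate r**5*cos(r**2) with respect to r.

Let u = r², du = 2r dr; rewrite as (1/2)∫ u^2·cos(1u) du.
Now integrate by parts 2 times.

r**4*sin(r**2)/2 + r**2*cos(r**2) - sin(r**2) + C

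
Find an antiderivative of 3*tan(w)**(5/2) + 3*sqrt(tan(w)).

2*tan(w)**(3/2) + C

Let u = tan(w), so du = (tan(w)**2 + 1) dw.
Rewriting, the integral becomes 3·∫ √u du = 3·(2/3)u^(3/2).
Substituting back, u = tan(w).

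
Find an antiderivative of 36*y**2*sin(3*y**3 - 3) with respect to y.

-4*cos(3*y**3 - 3) + C

Let u = 3*y**3 - 3, so du = (9*y**2) dy.
Rewriting, the integral becomes 4·∫ sin(u) du = 4·-cos(u).
Substituting back, u = 3*y**3 - 3.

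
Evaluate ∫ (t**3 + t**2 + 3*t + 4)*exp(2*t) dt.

Use integration by parts with u = t**3 + t**2 + 3*t + 4, dv = exp(2*t) dt, so v = exp(2*t)/2.
Apply parts 3 times (tabular method): alternate signs, differentiate u down to 0, integrate dv up.

(4*t**3 - 2*t**2 + 14*t + 9)*exp(2*t)/8 + C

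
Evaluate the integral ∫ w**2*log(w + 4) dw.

w**3*log(w + 4)/3 - w**3/9 + 2*w**2/3 - 16*w/3 + 64*log(w + 4)/3 + C

Use integration by parts with u = log(w + 4), dv = w**2 dw.
Then du = 1/(w + 4) dw and v = w**3/3.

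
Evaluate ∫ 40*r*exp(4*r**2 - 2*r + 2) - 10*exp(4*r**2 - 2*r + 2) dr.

Let u = 4*r**2 - 2*r + 2, so du = (8*r - 2) dr.
Rewriting, the integral becomes 5·∫ e^u du = 5·e^u.
Substituting back, u = 4*r**2 - 2*r + 2.

5*exp(4*r**2 - 2*r + 2) + C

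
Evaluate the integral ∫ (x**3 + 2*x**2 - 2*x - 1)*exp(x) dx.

(x**3 - x**2 - 1)*exp(x) + C

Use integration by parts with u = x**3 + 2*x**2 - 2*x - 1, dv = exp(x) dx, so v = exp(x).
Apply parts 3 times (tabular method): alternate signs, differentiate u down to 0, integrate dv up.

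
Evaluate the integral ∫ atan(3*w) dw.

w*atan(3*w) - log(9*w**2 + 1)/6 + C

Use integration by parts with u = arctan(3*w), dv = dw.
Then du = 3/(9*w**2 + 1) dw.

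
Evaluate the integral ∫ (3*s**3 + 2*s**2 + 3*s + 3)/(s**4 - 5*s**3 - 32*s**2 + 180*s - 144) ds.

Factor the denominator: (s - 6)*(s - 4)*(s - 1)*(s + 6).
Partial-fraction decomposition: 197/(280*(s + 6)) + 11/(105*(s - 1)) - 239/(60*(s - 4)) + 247/(40*(s - 6)).
Integrate each term: A/(s−a) contributes A·log|s−a|.

247*log(s - 6)/40 - 239*log(s - 4)/60 + 11*log(s - 1)/105 + 197*log(s + 6)/280 + C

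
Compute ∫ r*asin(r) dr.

r**2*asin(r)/2 + r*sqrt(-r**2 + 1)/4 - asin(r)/4 + C

Use integration by parts with u = arcsin(r), dv = r dr.
Then du = 1/sqrt(-r**2 + 1) dr.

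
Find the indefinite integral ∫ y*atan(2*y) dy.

y**2*atan(2*y)/2 - y/4 + atan(2*y)/8 + C

Use integration by parts with u = arctan(2*y), dv = y dy.
Then du = 2/(4*y**2 + 1) dy.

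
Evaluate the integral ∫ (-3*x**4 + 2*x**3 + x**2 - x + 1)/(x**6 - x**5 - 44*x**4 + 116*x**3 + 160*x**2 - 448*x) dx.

Factor the denominator: x*(x - 4)**2*(x - 2)*(x + 2)*(x + 7).
Partial-fraction decomposition: 712/(3465*(x + 7)) - 19/(480*(x + 2)) - 29/(288*(x - 2)) - 133/(2112*(x - 4)) - 19/(16*(x - 4)**2) - 1/(448*x).
Integrate each term; A/(x−a) gives A·log|x−a|; A/(x−a)² gives −A/(x−a).

-log(x)/448 - 133*log(x - 4)/2112 - 29*log(x - 2)/288 - 19*log(x + 2)/480 + 712*log(x + 7)/3465 + 19/(16*x - 64) + C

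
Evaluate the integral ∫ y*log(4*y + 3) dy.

y**2*log(4*y + 3)/2 - y**2/4 + 3*y/8 - 9*log(4*y + 3)/32 + C

Use integration by parts with u = log(4*y + 3), dv = y dy.
Then du = 4/(4*y + 3) dy and v = y**2/2.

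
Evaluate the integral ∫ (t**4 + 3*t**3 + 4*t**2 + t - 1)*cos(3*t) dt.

t**4*sin(3*t)/3 + t**3*sin(3*t) + 4*t**3*cos(3*t)/9 + 8*t**2*sin(3*t)/9 + t**2*cos(3*t) - t*sin(3*t)/3 + 16*t*cos(3*t)/27 - 43*sin(3*t)/81 - cos(3*t)/9 + C

Use integration by parts with u = t**4 + 3*t**3 + 4*t**2 + t - 1, dv = cos(3*t) dt, so v = sin(3*t)/3.
Apply parts 4 times (tabular method): alternate signs, differentiate u down to 0, integrate dv up.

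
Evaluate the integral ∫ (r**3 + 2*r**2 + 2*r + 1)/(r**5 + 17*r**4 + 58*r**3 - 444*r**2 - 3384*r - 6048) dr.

Factor the denominator: (r - 6)*(r + 4)*(r + 6)**2*(r + 7).
Partial-fraction decomposition: -86/(13*(r + 7)) + 1807/(288*(r + 6)) - 155/(24*(r + 6)**2) + 13/(40*(r + 4)) + 301/(18720*(r - 6)).
Integrate each term; A/(r−a) gives A·log|r−a|; A/(r−a)² gives −A/(r−a).

301*log(r - 6)/18720 + 13*log(r + 4)/40 + 1807*log(r + 6)/288 - 86*log(r + 7)/13 + 155/(24*r + 144) + C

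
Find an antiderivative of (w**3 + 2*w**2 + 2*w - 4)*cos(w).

Use integration by parts with u = w**3 + 2*w**2 + 2*w - 4, dv = cos(w) dw, so v = sin(w).
Apply parts 3 times (tabular method): alternate signs, differentiate u down to 0, integrate dv up.

w**3*sin(w) + 2*w**2*sin(w) + 3*w**2*cos(w) - 4*w*sin(w) + 4*w*cos(w) - 8*sin(w) - 4*cos(w) + C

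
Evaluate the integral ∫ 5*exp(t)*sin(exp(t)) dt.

Let u = exp(t), so du = (exp(t)) dt.
Rewriting, the integral becomes 5·∫ sin(u) du = 5·-cos(u).
Substituting back, u = exp(t).

-5*cos(exp(t)) + C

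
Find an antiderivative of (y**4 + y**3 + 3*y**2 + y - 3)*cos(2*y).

Use integration by parts with u = y**4 + y**3 + 3*y**2 + y - 3, dv = cos(2*y) dy, so v = sin(2*y)/2.
Apply parts 4 times (tabular method): alternate signs, differentiate u down to 0, integrate dv up.

y**4*sin(2*y)/2 + y**3*sin(2*y)/2 + y**3*cos(2*y) + 3*y**2*cos(2*y)/4 - y*sin(2*y)/4 - 3*sin(2*y)/2 - cos(2*y)/8 + C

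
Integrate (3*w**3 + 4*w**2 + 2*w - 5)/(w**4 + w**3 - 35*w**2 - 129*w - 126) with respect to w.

Factor the denominator: (w - 7)*(w + 2)*(w + 3)**2.
Partial-fraction decomposition: -13/(50*(w + 3)) - 28/(5*(w + 3)**2) + 17/(9*(w + 2)) + 617/(450*(w - 7)).
Integrate each term; A/(w−a) gives A·log|w−a|; A/(w−a)² gives −A/(w−a).

617*log(w - 7)/450 + 17*log(w + 2)/9 - 13*log(w + 3)/50 + 28/(5*w + 15) + C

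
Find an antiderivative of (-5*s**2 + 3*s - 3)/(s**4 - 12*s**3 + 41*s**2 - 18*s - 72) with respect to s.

Factor the denominator: (s - 6)*(s - 4)*(s - 3)*(s + 1).
Partial-fraction decomposition: 11/(140*(s + 1)) - 13/(4*(s - 3)) + 71/(10*(s - 4)) - 55/(14*(s - 6)).
Integrate each term: A/(s−a) contributes A·log|s−a|.

-55*log(s - 6)/14 + 71*log(s - 4)/10 - 13*log(s - 3)/4 + 11*log(s + 1)/140 + C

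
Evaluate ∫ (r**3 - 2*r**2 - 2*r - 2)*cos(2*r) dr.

Use integration by parts with u = r**3 - 2*r**2 - 2*r - 2, dv = cos(2*r) dr, so v = sin(2*r)/2.
Apply parts 3 times (tabular method): alternate signs, differentiate u down to 0, integrate dv up.

r**3*sin(2*r)/2 - r**2*sin(2*r) + 3*r**2*cos(2*r)/4 - 7*r*sin(2*r)/4 - r*cos(2*r) - sin(2*r)/2 - 7*cos(2*r)/8 + C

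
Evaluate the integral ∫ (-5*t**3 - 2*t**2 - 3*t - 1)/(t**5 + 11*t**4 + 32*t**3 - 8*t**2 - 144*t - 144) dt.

-11*log(t - 2)/128 + 23*log(t + 2)/4 - 25*log(t + 3)/3 + 1025*log(t + 6)/384 + 37/(16*t + 32) + C

Factor the denominator: (t - 2)*(t + 2)**2*(t + 3)*(t + 6).
Partial-fraction decomposition: 1025/(384*(t + 6)) - 25/(3*(t + 3)) + 23/(4*(t + 2)) - 37/(16*(t + 2)**2) - 11/(128*(t - 2)).
Integrate each term; A/(t−a) gives A·log|t−a|; A/(t−a)² gives −A/(t−a).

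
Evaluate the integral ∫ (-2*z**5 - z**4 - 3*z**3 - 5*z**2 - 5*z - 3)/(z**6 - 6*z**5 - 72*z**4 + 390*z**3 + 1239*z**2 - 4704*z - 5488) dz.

-5045435*log(z - 7)/6830208 - 2599*log(z - 4)/3960 - log(z + 1)/5760 + 1921*log(z + 4)/8712 - 32029*log(z + 7)/38808 + 37327/(3696*z - 25872) + C

Factor the denominator: (z - 7)**2*(z - 4)*(z + 1)*(z + 4)*(z + 7).
Partial-fraction decomposition: -32029/(38808*(z + 7)) + 1921/(8712*(z + 4)) - 1/(5760*(z + 1)) - 2599/(3960*(z - 4)) - 5045435/(6830208*(z - 7)) - 37327/(3696*(z - 7)**2).
Integrate each term; A/(z−a) gives A·log|z−a|; A/(z−a)² gives −A/(z−a).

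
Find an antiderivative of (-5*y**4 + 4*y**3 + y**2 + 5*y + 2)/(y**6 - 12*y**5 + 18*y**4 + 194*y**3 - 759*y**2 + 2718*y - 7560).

Factor the denominator: (y - 7)*(y - 6)*(y - 4)*(y + 5)*(y**2 + 9).
Partial-fraction decomposition: (19496*y + 23169)/(221850*(y**2 + 9)) + 3623/(40392*(y + 5)) - 493/(675*(y - 4)) + 2774/(495*(y - 6)) - 10547/(2088*(y - 7)).
Integrate each term; A/(y−a) gives A·log|y−a|; the (By+D)/(y²+p²) term gives a log and an atan.

-10547*log(y - 7)/2088 + 2774*log(y - 6)/495 - 493*log(y - 4)/675 + 3623*log(y + 5)/40392 + 4874*log(y**2 + 9)/110925 + 7723*atan(y/3)/221850 + C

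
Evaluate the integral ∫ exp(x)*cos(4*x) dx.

Let I denote the integral. Integrate by parts with u = cos(4*x), dv = exp(x) dx, so v = exp(x): I = exp(x)*cos(4*x) + 4·∫ exp(x)*sin(4*x) dx.
Apply parts again with u = sin(4*x), dv = exp(x) dx: ∫ exp(x)*sin(4*x) dx = exp(x)*sin(4*x) − 4·I. Substituting back brings back I: I = 4*exp(x)*sin(4*x) + exp(x)*cos(4*x) − 16·I.
Solving for I: (1 + 16)·I equals the remaining terms, so I = (1/17)·(4*exp(x)*sin(4*x) + exp(x)*cos(4*x)).

4*exp(x)*sin(4*x)/17 + exp(x)*cos(4*x)/17 + C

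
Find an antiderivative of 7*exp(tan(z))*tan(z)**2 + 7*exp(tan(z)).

7*exp(tan(z)) + C

Let u = tan(z), so du = (tan(z)**2 + 1) dz.
Rewriting, the integral becomes 7·∫ e^u du = 7·e^u.
Substituting back, u = tan(z).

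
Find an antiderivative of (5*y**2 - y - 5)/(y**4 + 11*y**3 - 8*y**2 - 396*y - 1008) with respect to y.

Factor the denominator: (y - 6)*(y + 4)*(y + 6)*(y + 7).
Partial-fraction decomposition: -19/(3*(y + 7)) + 181/(24*(y + 6)) - 79/(60*(y + 4)) + 13/(120*(y - 6)).
Integrate each term: A/(y−a) contributes A·log|y−a|.

13*log(y - 6)/120 - 79*log(y + 4)/60 + 181*log(y + 6)/24 - 19*log(y + 7)/3 + C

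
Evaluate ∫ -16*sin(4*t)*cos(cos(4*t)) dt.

4*sin(cos(4*t)) + C

Let u = cos(4*t), so du = (-4*sin(4*t)) dt.
Rewriting, the integral becomes 4·∫ cos(u) du = 4·sin(u).
Substituting back, u = cos(4*t).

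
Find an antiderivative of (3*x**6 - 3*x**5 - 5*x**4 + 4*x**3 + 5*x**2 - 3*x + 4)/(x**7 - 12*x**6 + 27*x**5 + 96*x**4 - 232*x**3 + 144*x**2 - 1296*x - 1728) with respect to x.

Factor the denominator: (x - 6)**2*(x - 4)*(x + 1)*(x + 3)*(x**2 + 4).
Partial-fraction decomposition: -(87*x - 1132)/(5200*(x**2 + 4)) + 2461/(14742*(x + 3)) - 9/(2450*(x + 1)) + 1033/(350*(x - 4)) - 6221/(63504*(x - 6)) + 11119/(504*(x - 6)**2).
Integrate each term; A/(x−a) gives A·log|x−a|; the (Bx+D)/(x²+p²) term gives a log and an atan.

-6221*log(x - 6)/63504 + 1033*log(x - 4)/350 - 9*log(x + 1)/2450 + 2461*log(x + 3)/14742 - 87*log(x**2 + 4)/10400 + 283*atan(x/2)/2600 - 11119/(504*x - 3024) + C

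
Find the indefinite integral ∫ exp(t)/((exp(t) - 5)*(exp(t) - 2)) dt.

log(exp(t) - 5)/3 - log(exp(t) - 2)/3 + C

Let u = e^t, du = e^t dt.
The integral becomes ∫ du/((u-2)(u-5)); decompose into partial fractions.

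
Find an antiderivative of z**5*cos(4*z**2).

z**4*sin(4*z**2)/8 + z**2*cos(4*z**2)/16 - sin(4*z**2)/64 + C

Let u = z², du = 2z dz; rewrite as (1/2)∫ u^2·cos(4u) du.
Now integrate by parts 2 times.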